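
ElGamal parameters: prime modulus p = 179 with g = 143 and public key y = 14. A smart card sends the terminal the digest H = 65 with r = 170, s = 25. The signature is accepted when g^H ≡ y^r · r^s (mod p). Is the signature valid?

Left side g^H mod p:
143^65 mod 179 = 176
Right side y^r · r^s mod p:
14^170 mod 179 = 87
170^25 mod 179 = 37
87·37 = 3219 ≡ 176 (mod 179)
176 ≡ 176 (mod 179), so the signature is genuine.

valid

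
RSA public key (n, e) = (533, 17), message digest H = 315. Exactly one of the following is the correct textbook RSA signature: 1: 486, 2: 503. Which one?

Candidate 1: 486^2 = 236196 ≡ 77; 486^4 ≡ 77^2 = 5929 ≡ 66; 486^8 ≡ 66^2 = 4356 ≡ 92; 486^16 ≡ 92^2 = 8464 ≡ 469; 17 = 16 + 1, so 486^17 ≡ 469·486 ≡ 343 (mod 533)
Candidate 2: 503^2 = 253009 ≡ 367; 503^4 ≡ 367^2 = 134689 ≡ 373; 503^8 ≡ 373^2 = 139129 ≡ 16; 503^16 ≡ 16^2 = 256; 17 = 16 + 1, so 503^17 ≡ 256·503 ≡ 315 (mod 533)
  → matches H = 315

2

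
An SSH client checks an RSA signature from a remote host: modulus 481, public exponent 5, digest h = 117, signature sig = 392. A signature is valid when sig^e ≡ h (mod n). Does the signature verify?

does not verify

Squares mod 481: sig^1≡392, sig^2≡225, sig^4≡120
5 = 4 + 1, so sig^5 ≡ 120·392 ≡ 383 (mod 481)
383 ≠ 117, so verification fails.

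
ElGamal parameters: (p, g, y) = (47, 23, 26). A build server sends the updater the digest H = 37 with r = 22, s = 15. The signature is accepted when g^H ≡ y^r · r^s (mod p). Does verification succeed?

passes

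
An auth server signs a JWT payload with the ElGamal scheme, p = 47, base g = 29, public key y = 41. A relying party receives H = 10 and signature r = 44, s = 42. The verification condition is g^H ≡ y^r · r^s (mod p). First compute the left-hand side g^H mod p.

29^2 = 841 ≡ 42
29^4 ≡ 42^2 = 1764 ≡ 25
29^8 ≡ 25^2 = 625 ≡ 14
10 = 8 + 2, so 29^10 ≡ 14·42 ≡ 24 (mod 47)

24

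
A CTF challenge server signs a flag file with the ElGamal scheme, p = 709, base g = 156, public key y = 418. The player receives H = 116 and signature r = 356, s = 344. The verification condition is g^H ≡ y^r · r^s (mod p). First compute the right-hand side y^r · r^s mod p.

336

418^2 = 174724 ≡ 310
418^4 ≡ 310^2 = 96100 ≡ 385
418^8 ≡ 385^2 = 148225 ≡ 44
418^16 ≡ 44^2 = 1936 ≡ 518
418^32 ≡ 518^2 = 268324 ≡ 322
418^64 ≡ 322^2 = 103684 ≡ 170
418^128 ≡ 170^2 = 28900 ≡ 540
418^256 ≡ 540^2 = 291600 ≡ 201
356 = 256 + 64 + 32 + 4, so 418^356 ≡ 201·170·322·385 ≡ 399 (mod 709)
356^2 = 126736 ≡ 534
356^4 ≡ 534^2 = 285156 ≡ 138
356^8 ≡ 138^2 = 19044 ≡ 610
356^16 ≡ 610^2 = 372100 ≡ 584
356^32 ≡ 584^2 = 341056 ≡ 27
356^64 ≡ 27^2 = 729 ≡ 20
356^128 ≡ 20^2 = 400
356^256 ≡ 400^2 = 160000 ≡ 475
344 = 256 + 64 + 16 + 8, so 356^344 ≡ 475·20·584·610 ≡ 374 (mod 709)
y^r · r^s ≡ 399·374 = 149226 ≡ 336 (mod 709)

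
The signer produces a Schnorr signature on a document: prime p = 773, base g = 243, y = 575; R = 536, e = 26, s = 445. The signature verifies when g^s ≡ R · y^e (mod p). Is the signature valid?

g^s mod p:
243^445 mod 773 = 579
R · y^e mod p:
575^26 mod 773 = 614
536·614 = 329104 ≡ 579 (mod 773)
579 ≡ 579 (mod 773); signature holds.

valid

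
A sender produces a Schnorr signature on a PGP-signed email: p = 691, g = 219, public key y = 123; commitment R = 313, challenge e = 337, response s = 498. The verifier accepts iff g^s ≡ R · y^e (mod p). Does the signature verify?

g^s mod p:
219^2 = 47961 ≡ 282
219^4 ≡ 282^2 = 79524 ≡ 59
219^8 ≡ 59^2 = 3481 ≡ 26
219^16 ≡ 26^2 = 676
219^32 ≡ 676^2 = 456976 ≡ 225
219^64 ≡ 225^2 = 50625 ≡ 182
219^128 ≡ 182^2 = 33124 ≡ 647
219^256 ≡ 647^2 = 418609 ≡ 554
498 = 256 + 128 + 64 + 32 + 16 + 2, so 219^498 ≡ 554·647·182·225·676·282 ≡ 382 (mod 691)
R · y^e mod p:
123^2 = 15129 ≡ 618
123^4 ≡ 618^2 = 381924 ≡ 492
123^8 ≡ 492^2 = 242064 ≡ 214
123^16 ≡ 214^2 = 45796 ≡ 190
123^32 ≡ 190^2 = 36100 ≡ 168
123^64 ≡ 168^2 = 28224 ≡ 584
123^128 ≡ 584^2 = 341056 ≡ 393
123^256 ≡ 393^2 = 154449 ≡ 356
337 = 256 + 64 + 16 + 1, so 123^337 ≡ 356·584·190·123 ≡ 423 (mod 691)
313·423 = 132399 ≡ 418 (mod 691)
382 ≠ 418; the check fails.

does not verify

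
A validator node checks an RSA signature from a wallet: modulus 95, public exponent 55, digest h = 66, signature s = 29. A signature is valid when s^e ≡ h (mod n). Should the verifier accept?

s^2 ≡ 29^2 = 841 ≡ 81
s^4 ≡ 81^2 = 6561 ≡ 6
s^8 ≡ 6^2 = 36
s^16 ≡ 36^2 = 1296 ≡ 61
s^32 ≡ 61^2 = 3721 ≡ 16
55 = 32 + 16 + 4 + 2 + 1, so s^55 ≡ 16·61·6·81·29 ≡ 29 (mod 95)
The recovered value 29 does not match the digest 66.

reject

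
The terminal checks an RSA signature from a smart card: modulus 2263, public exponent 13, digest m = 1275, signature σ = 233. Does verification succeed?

Squares mod 2263: σ^1≡233, σ^2≡2240, σ^4≡529, σ^8≡1492
13 = 8 + 4 + 1, so σ^13 ≡ 1492·529·233 ≡ 1275 (mod 2263)
σ^13 mod 2263 = 1275 matches m.

passes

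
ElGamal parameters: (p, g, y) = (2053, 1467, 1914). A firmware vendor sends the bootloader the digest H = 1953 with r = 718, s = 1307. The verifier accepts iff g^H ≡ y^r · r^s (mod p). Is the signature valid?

Left side g^H mod p:
1467^2 = 2152089 ≡ 545
1467^4 ≡ 545^2 = 297025 ≡ 1393
1467^8 ≡ 1393^2 = 1940449 ≡ 364
1467^16 ≡ 364^2 = 132496 ≡ 1104
1467^32 ≡ 1104^2 = 1218816 ≡ 1387
1467^64 ≡ 1387^2 = 1923769 ≡ 108
1467^128 ≡ 108^2 = 11664 ≡ 1399
1467^256 ≡ 1399^2 = 1957201 ≡ 692
1467^512 ≡ 692^2 = 478864 ≡ 515
1467^1024 ≡ 515^2 = 265225 ≡ 388
1953 = 1024 + 512 + 256 + 128 + 32 + 1, so 1467^1953 ≡ 388·515·692·1399·1387·1467 ≡ 1200 (mod 2053)
Right side y^r · r^s mod p:
1914^2 = 3663396 ≡ 844
1914^4 ≡ 844^2 = 712336 ≡ 1998
1914^8 ≡ 1998^2 = 3992004 ≡ 972
1914^16 ≡ 972^2 = 944784 ≡ 404
1914^32 ≡ 404^2 = 163216 ≡ 1029
1914^64 ≡ 1029^2 = 1058841 ≡ 1546
1914^128 ≡ 1546^2 = 2390116 ≡ 424
1914^256 ≡ 424^2 = 179776 ≡ 1165
1914^512 ≡ 1165^2 = 1357225 ≡ 192
718 = 512 + 128 + 64 + 8 + 4 + 2, so 1914^718 ≡ 192·424·1546·972·1998·844 ≡ 964 (mod 2053)
718^2 = 515524 ≡ 221
718^4 ≡ 221^2 = 48841 ≡ 1622
718^8 ≡ 1622^2 = 2630884 ≡ 991
718^16 ≡ 991^2 = 982081 ≡ 747
718^32 ≡ 747^2 = 558009 ≡ 1646
718^64 ≡ 1646^2 = 2709316 ≡ 1409
718^128 ≡ 1409^2 = 1985281 ≡ 30
718^256 ≡ 30^2 = 900
718^512 ≡ 900^2 = 810000 ≡ 1118
718^1024 ≡ 1118^2 = 1249924 ≡ 1700
1307 = 1024 + 256 + 16 + 8 + 2 + 1, so 718^1307 ≡ 1700·900·747·991·221·718 ≡ 802 (mod 2053)
964·802 = 773128 ≡ 1200 (mod 2053)
1200 ≡ 1200 (mod 2053), so the signature is genuine.

valid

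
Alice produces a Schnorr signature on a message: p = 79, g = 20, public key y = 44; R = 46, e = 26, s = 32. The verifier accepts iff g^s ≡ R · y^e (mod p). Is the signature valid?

valid

g^s mod p:
Squares mod 79: 20^1≡20, 20^2≡5, 20^4≡25, 20^8≡72, 20^16≡49, 20^32≡31
20^32 ≡ 31 (mod 79)
R · y^e mod p:
Squares mod 79: 44^1≡44, 44^2≡40, 44^4≡20, 44^8≡5, 44^16≡25
26 = 16 + 8 + 2, so 44^26 ≡ 25·5·40 ≡ 23 (mod 79)
46·23 = 1058 ≡ 31 (mod 79)
31 ≡ 31 (mod 79); signature holds.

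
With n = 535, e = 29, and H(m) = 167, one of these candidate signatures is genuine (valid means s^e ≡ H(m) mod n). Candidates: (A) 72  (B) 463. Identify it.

A

Candidate A: 72^2 = 5184 ≡ 369; 72^4 ≡ 369^2 = 136161 ≡ 271; 72^8 ≡ 271^2 = 73441 ≡ 146; 72^16 ≡ 146^2 = 21316 ≡ 451; 29 = 16 + 8 + 4 + 1, so 72^29 ≡ 451·146·271·72 ≡ 167 (mod 535)
  → matches H(m) = 167
Candidate B: 463^2 = 214369 ≡ 369; 463^4 ≡ 369^2 = 136161 ≡ 271; 463^8 ≡ 271^2 = 73441 ≡ 146; 463^16 ≡ 146^2 = 21316 ≡ 451; 29 = 16 + 8 + 4 + 1, so 463^29 ≡ 451·146·271·463 ≡ 368 (mod 535)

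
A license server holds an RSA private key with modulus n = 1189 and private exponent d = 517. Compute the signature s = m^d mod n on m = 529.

m^2 ≡ 529^2 = 279841 ≡ 426
m^4 ≡ 426^2 = 181476 ≡ 748
m^8 ≡ 748^2 = 559504 ≡ 674
m^16 ≡ 674^2 = 454276 ≡ 78
m^32 ≡ 78^2 = 6084 ≡ 139
m^64 ≡ 139^2 = 19321 ≡ 297
m^128 ≡ 297^2 = 88209 ≡ 223
m^256 ≡ 223^2 = 49729 ≡ 980
m^512 ≡ 980^2 = 960400 ≡ 877
517 = 512 + 4 + 1, so m^517 ≡ 877·748·529 ≡ 344 (mod 1189)

344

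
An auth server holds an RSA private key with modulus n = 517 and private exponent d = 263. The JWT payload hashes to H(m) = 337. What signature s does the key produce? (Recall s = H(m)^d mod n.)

(H(m))^2 ≡ 337^2 = 113569 ≡ 346
(H(m))^4 ≡ 346^2 = 119716 ≡ 289
(H(m))^8 ≡ 289^2 = 83521 ≡ 284
(H(m))^16 ≡ 284^2 = 80656 ≡ 4
(H(m))^32 ≡ 4^2 = 16
(H(m))^64 ≡ 16^2 = 256
(H(m))^128 ≡ 256^2 = 65536 ≡ 394
(H(m))^256 ≡ 394^2 = 155236 ≡ 136
263 = 256 + 4 + 2 + 1, so (H(m))^263 ≡ 136·289·346·337 ≡ 222 (mod 517)

222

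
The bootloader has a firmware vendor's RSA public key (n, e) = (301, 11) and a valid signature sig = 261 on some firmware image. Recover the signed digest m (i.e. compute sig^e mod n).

sig^2 ≡ 261^2 = 68121 ≡ 95
sig^4 ≡ 95^2 = 9025 ≡ 296
sig^8 ≡ 296^2 = 87616 ≡ 25
11 = 8 + 2 + 1, so sig^11 ≡ 25·95·261 ≡ 116 (mod 301)

116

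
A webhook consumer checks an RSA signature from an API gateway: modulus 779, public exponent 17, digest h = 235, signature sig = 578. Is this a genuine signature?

forged

sig^2 ≡ 578^2 = 334084 ≡ 672
sig^4 ≡ 672^2 = 451584 ≡ 543
sig^8 ≡ 543^2 = 294849 ≡ 387
sig^16 ≡ 387^2 = 149769 ≡ 201
17 = 16 + 1, so sig^17 ≡ 201·578 ≡ 107 (mod 779)
107 ≠ 235, so verification fails.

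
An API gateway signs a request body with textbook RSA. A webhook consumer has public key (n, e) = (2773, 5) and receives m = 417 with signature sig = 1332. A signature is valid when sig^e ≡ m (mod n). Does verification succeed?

Squares mod 2773: sig^1≡1332, sig^2≡2277, sig^4≡1992
5 = 4 + 1, so sig^5 ≡ 1992·1332 ≡ 2356 (mod 2773)
The recovered value 2356 does not match the digest 417.

fails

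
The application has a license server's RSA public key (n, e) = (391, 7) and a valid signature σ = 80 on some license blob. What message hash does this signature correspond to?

σ^2 ≡ 80^2 = 6400 ≡ 144
σ^4 ≡ 144^2 = 20736 ≡ 13
7 = 4 + 2 + 1, so σ^7 ≡ 13·144·80 ≡ 7 (mod 391)

7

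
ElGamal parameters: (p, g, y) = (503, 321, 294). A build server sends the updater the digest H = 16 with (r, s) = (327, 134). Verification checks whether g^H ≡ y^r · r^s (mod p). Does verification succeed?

Left side g^H mod p:
321^2 = 103041 ≡ 429
321^4 ≡ 429^2 = 184041 ≡ 446
321^8 ≡ 446^2 = 198916 ≡ 231
321^16 ≡ 231^2 = 53361 ≡ 43
Right side y^r · r^s mod p:
294^2 = 86436 ≡ 423
294^4 ≡ 423^2 = 178929 ≡ 364
294^8 ≡ 364^2 = 132496 ≡ 207
294^16 ≡ 207^2 = 42849 ≡ 94
294^32 ≡ 94^2 = 8836 ≡ 285
294^64 ≡ 285^2 = 81225 ≡ 242
294^128 ≡ 242^2 = 58564 ≡ 216
294^256 ≡ 216^2 = 46656 ≡ 380
327 = 256 + 64 + 4 + 2 + 1, so 294^327 ≡ 380·242·364·423·294 ≡ 466 (mod 503)
327^2 = 106929 ≡ 293
327^4 ≡ 293^2 = 85849 ≡ 339
327^8 ≡ 339^2 = 114921 ≡ 237
327^16 ≡ 237^2 = 56169 ≡ 336
327^32 ≡ 336^2 = 112896 ≡ 224
327^64 ≡ 224^2 = 50176 ≡ 379
327^128 ≡ 379^2 = 143641 ≡ 286
134 = 128 + 4 + 2, so 327^134 ≡ 286·339·293 ≡ 94 (mod 503)
466·94 = 43804 ≡ 43 (mod 503)
43 ≡ 43 (mod 503), so the signature is genuine.

passes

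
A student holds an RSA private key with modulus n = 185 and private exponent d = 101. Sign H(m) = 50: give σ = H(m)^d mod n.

170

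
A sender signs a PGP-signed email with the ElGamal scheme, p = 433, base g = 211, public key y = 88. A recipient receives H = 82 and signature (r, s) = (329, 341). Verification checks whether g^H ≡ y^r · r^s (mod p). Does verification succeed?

Left side g^H mod p:
Squares mod 433: 211^1≡211, 211^2≡355, 211^4≡22, 211^8≡51, 211^16≡3, 211^32≡9, 211^64≡81
82 = 64 + 16 + 2, so 211^82 ≡ 81·3·355 ≡ 98 (mod 433)
Right side y^r · r^s mod p:
Squares mod 433: 88^1≡88, 88^2≡383, 88^4≡335, 88^8≡78, 88^16≡22, 88^32≡51, 88^64≡3, 88^128≡9, 88^256≡81
329 = 256 + 64 + 8 + 1, so 88^329 ≡ 81·3·78·88 ≡ 36 (mod 433)
Squares mod 433: 329^1≡329, 329^2≡424, 329^4≡81, 329^8≡66, 329^16≡26, 329^32≡243, 329^64≡161, 329^128≡374, 329^256≡17
341 = 256 + 64 + 16 + 4 + 1, so 329^341 ≡ 17·161·26·81·329 ≡ 327 (mod 433)
36·327 = 11772 ≡ 81 (mod 433)
98 ≠ 81, so verification fails.

fails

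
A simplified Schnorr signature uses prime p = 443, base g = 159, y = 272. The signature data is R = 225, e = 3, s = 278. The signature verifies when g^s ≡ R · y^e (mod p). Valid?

yes

g^s mod p:
159^2 = 25281 ≡ 30
159^4 ≡ 30^2 = 900 ≡ 14
159^8 ≡ 14^2 = 196
159^16 ≡ 196^2 = 38416 ≡ 318
159^32 ≡ 318^2 = 101124 ≡ 120
159^64 ≡ 120^2 = 14400 ≡ 224
159^128 ≡ 224^2 = 50176 ≡ 117
159^256 ≡ 117^2 = 13689 ≡ 399
278 = 256 + 16 + 4 + 2, so 159^278 ≡ 399·318·14·30 ≡ 198 (mod 443)
R · y^e mod p:
272^2 = 73984 ≡ 3
3 = 2 + 1, so 272^3 ≡ 3·272 ≡ 373 (mod 443)
225·373 = 83925 ≡ 198 (mod 443)
198 ≡ 198 (mod 443); signature holds.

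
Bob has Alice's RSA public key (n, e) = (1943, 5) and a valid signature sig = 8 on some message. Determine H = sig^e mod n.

1680

sig^5 mod 1943 = 1680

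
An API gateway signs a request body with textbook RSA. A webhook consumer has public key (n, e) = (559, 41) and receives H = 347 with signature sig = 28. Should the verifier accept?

sig^2 ≡ 28^2 = 784 ≡ 225
sig^4 ≡ 225^2 = 50625 ≡ 315
sig^8 ≡ 315^2 = 99225 ≡ 282
sig^16 ≡ 282^2 = 79524 ≡ 146
sig^32 ≡ 146^2 = 21316 ≡ 74
41 = 32 + 8 + 1, so sig^41 ≡ 74·282·28 ≡ 149 (mod 559)
149 ≠ 347, so verification fails.

reject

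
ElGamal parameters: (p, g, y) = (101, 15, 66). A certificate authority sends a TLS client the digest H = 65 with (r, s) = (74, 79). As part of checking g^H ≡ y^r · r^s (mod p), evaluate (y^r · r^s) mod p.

41

66^2 = 4356 ≡ 13
66^4 ≡ 13^2 = 169 ≡ 68
66^8 ≡ 68^2 = 4624 ≡ 79
66^16 ≡ 79^2 = 6241 ≡ 80
66^32 ≡ 80^2 = 6400 ≡ 37
66^64 ≡ 37^2 = 1369 ≡ 56
74 = 64 + 8 + 2, so 66^74 ≡ 56·79·13 ≡ 43 (mod 101)
74^2 = 5476 ≡ 22
74^4 ≡ 22^2 = 484 ≡ 80
74^8 ≡ 80^2 = 6400 ≡ 37
74^16 ≡ 37^2 = 1369 ≡ 56
74^32 ≡ 56^2 = 3136 ≡ 5
74^64 ≡ 5^2 = 25
79 = 64 + 8 + 4 + 2 + 1, so 74^79 ≡ 25·37·80·22·74 ≡ 8 (mod 101)
y^r · r^s ≡ 43·8 = 344 ≡ 41 (mod 101)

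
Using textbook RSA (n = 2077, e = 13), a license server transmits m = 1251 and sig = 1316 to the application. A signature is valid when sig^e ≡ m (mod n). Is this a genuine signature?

forged

Squares mod 2077: sig^1≡1316, sig^2≡1715, sig^4≡193, sig^8≡1940
13 = 8 + 4 + 1, so sig^13 ≡ 1940·193·1316 ≡ 1702 (mod 2077)
1702 ≠ 1251, so verification fails.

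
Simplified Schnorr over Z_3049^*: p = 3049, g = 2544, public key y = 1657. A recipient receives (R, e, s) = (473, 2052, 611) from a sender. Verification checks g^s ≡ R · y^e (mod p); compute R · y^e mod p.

Squares mod 3049: 1657^1≡1657, 1657^2≡1549, 1657^4≡2887, 1657^8≡1852, 1657^16≡2828, 1657^32≡57, 1657^64≡200, 1657^128≡363, 1657^256≡662, 1657^512≡2237, 1657^1024≡760, 1657^2048≡1339
2052 = 2048 + 4, so 1657^2052 ≡ 1339·2887 ≡ 2610 (mod 3049)
R · y^e ≡ 473·2610 = 1234530 ≡ 2734 (mod 3049)

2734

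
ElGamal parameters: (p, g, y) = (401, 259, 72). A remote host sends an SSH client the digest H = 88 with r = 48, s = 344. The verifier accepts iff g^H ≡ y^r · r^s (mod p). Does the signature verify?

verifies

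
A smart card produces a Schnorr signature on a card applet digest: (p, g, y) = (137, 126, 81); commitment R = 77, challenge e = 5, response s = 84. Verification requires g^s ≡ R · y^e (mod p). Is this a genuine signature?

g^s mod p:
Squares mod 137: 126^1≡126, 126^2≡121, 126^4≡119, 126^8≡50, 126^16≡34, 126^32≡60, 126^64≡38
84 = 64 + 16 + 4, so 126^84 ≡ 38·34·119 ≡ 34 (mod 137)
R · y^e mod p:
Squares mod 137: 81^1≡81, 81^2≡122, 81^4≡88
5 = 4 + 1, so 81^5 ≡ 88·81 ≡ 4 (mod 137)
77·4 = 308 ≡ 34 (mod 137)
34 ≡ 34 (mod 137); signature holds.

genuine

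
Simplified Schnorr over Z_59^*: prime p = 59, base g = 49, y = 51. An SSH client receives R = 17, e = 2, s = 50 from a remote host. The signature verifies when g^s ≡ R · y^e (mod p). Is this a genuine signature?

forged

g^s mod p:
49^2 = 2401 ≡ 41
49^4 ≡ 41^2 = 1681 ≡ 29
49^8 ≡ 29^2 = 841 ≡ 15
49^16 ≡ 15^2 = 225 ≡ 48
49^32 ≡ 48^2 = 2304 ≡ 3
50 = 32 + 16 + 2, so 49^50 ≡ 3·48·41 ≡ 4 (mod 59)
R · y^e mod p:
51^2 = 2601 ≡ 5
17·5 = 85 ≡ 26 (mod 59)
4 ≠ 26; the check fails.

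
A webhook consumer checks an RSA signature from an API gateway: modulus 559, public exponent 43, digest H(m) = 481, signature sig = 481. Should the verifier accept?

Squares mod 559: sig^1≡481, sig^2≡494, sig^4≡312, sig^8≡78, sig^16≡494, sig^32≡312
43 = 32 + 8 + 2 + 1, so sig^43 ≡ 312·78·494·481 ≡ 481 (mod 559)
481 = H(m), so the signature checks out.

accept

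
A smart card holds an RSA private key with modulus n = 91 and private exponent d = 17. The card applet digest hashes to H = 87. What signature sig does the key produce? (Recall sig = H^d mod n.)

H^2 ≡ 87^2 = 7569 ≡ 16
H^4 ≡ 16^2 = 256 ≡ 74
H^8 ≡ 74^2 = 5476 ≡ 16
H^16 ≡ 16^2 = 256 ≡ 74
17 = 16 + 1, so H^17 ≡ 74·87 ≡ 68 (mod 91)

68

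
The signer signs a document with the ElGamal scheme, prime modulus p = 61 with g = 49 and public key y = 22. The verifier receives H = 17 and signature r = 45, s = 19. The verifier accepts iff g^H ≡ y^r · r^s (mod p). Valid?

Left side g^H mod p:
49^2 = 2401 ≡ 22
49^4 ≡ 22^2 = 484 ≡ 57
49^8 ≡ 57^2 = 3249 ≡ 16
49^16 ≡ 16^2 = 256 ≡ 12
17 = 16 + 1, so 49^17 ≡ 12·49 ≡ 39 (mod 61)
Right side y^r · r^s mod p:
22^2 = 484 ≡ 57
22^4 ≡ 57^2 = 3249 ≡ 16
22^8 ≡ 16^2 = 256 ≡ 12
22^16 ≡ 12^2 = 144 ≡ 22
22^32 ≡ 22^2 = 484 ≡ 57
45 = 32 + 8 + 4 + 1, so 22^45 ≡ 57·12·16·22 ≡ 1 (mod 61)
45^2 = 2025 ≡ 12
45^4 ≡ 12^2 = 144 ≡ 22
45^8 ≡ 22^2 = 484 ≡ 57
45^16 ≡ 57^2 = 3249 ≡ 16
19 = 16 + 2 + 1, so 45^19 ≡ 16·12·45 ≡ 39 (mod 61)
1·39 = 39 ≡ 39 (mod 61)
39 ≡ 39 (mod 61), so the signature is genuine.

yes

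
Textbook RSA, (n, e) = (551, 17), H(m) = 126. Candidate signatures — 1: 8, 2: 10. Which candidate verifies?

1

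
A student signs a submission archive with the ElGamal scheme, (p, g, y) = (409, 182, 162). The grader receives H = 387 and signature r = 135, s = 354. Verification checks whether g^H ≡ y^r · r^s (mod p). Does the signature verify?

Left side g^H mod p:
182^2 = 33124 ≡ 404
182^4 ≡ 404^2 = 163216 ≡ 25
182^8 ≡ 25^2 = 625 ≡ 216
182^16 ≡ 216^2 = 46656 ≡ 30
182^32 ≡ 30^2 = 900 ≡ 82
182^64 ≡ 82^2 = 6724 ≡ 180
182^128 ≡ 180^2 = 32400 ≡ 89
182^256 ≡ 89^2 = 7921 ≡ 150
387 = 256 + 128 + 2 + 1, so 182^387 ≡ 150·89·404·182 ≡ 27 (mod 409)
Right side y^r · r^s mod p:
162^2 = 26244 ≡ 68
162^4 ≡ 68^2 = 4624 ≡ 125
162^8 ≡ 125^2 = 15625 ≡ 83
162^16 ≡ 83^2 = 6889 ≡ 345
162^32 ≡ 345^2 = 119025 ≡ 6
162^64 ≡ 6^2 = 36
162^128 ≡ 36^2 = 1296 ≡ 69
135 = 128 + 4 + 2 + 1, so 162^135 ≡ 69·125·68·162 ≡ 255 (mod 409)
135^2 = 18225 ≡ 229
135^4 ≡ 229^2 = 52441 ≡ 89
135^8 ≡ 89^2 = 7921 ≡ 150
135^16 ≡ 150^2 = 22500 ≡ 5
135^32 ≡ 5^2 = 25
135^64 ≡ 25^2 = 625 ≡ 216
135^128 ≡ 216^2 = 46656 ≡ 30
135^256 ≡ 30^2 = 900 ≡ 82
354 = 256 + 64 + 32 + 2, so 135^354 ≡ 82·216·25·229 ≡ 284 (mod 409)
255·284 = 72420 ≡ 27 (mod 409)
27 ≡ 27 (mod 409), so the signature is genuine.

verifies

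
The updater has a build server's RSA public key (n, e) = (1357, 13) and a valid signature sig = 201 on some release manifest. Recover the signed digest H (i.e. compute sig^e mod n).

1068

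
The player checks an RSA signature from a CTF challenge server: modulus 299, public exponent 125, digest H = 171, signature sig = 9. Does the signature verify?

does not verify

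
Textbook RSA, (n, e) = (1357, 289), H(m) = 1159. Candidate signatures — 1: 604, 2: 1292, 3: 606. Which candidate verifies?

1

Candidate 1: Squares mod 1357: 604^1≡604, 604^2≡1140, 604^4≡951, 604^8≡639, 604^16≡1221, 604^32≡855, 604^64≡959, 604^128≡992, 604^256≡239; 289 = 256 + 32 + 1, so 604^289 ≡ 239·855·604 ≡ 1159 (mod 1357)
  → matches H(m) = 1159
Candidate 2: Squares mod 1357: 1292^1≡1292, 1292^2≡154, 1292^4≡647, 1292^8≡653, 1292^16≡311, 1292^32≡374, 1292^64≡105, 1292^128≡169, 1292^256≡64; 289 = 256 + 32 + 1, so 1292^289 ≡ 64·374·1292 ≡ 639 (mod 1357)
Candidate 3: Squares mod 1357: 606^1≡606, 606^2≡846, 606^4≡577, 606^8≡464, 606^16≡890, 606^32≡969, 606^64≡1274, 606^128≡104, 606^256≡1317; 289 = 256 + 32 + 1, so 606^289 ≡ 1317·969·606 ≡ 1110 (mod 1357)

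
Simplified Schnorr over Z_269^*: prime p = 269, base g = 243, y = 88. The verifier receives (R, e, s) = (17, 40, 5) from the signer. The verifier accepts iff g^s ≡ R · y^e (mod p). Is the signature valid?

valid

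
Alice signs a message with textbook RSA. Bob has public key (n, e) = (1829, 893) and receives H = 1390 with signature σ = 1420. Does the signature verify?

σ^2 ≡ 1420^2 = 2016400 ≡ 842
σ^4 ≡ 842^2 = 708964 ≡ 1141
σ^8 ≡ 1141^2 = 1301881 ≡ 1462
σ^16 ≡ 1462^2 = 2137444 ≡ 1172
σ^32 ≡ 1172^2 = 1373584 ≡ 5
σ^64 ≡ 5^2 = 25
σ^128 ≡ 25^2 = 625
σ^256 ≡ 625^2 = 390625 ≡ 1048
σ^512 ≡ 1048^2 = 1098304 ≡ 904
893 = 512 + 256 + 64 + 32 + 16 + 8 + 4 + 1, so σ^893 ≡ 904·1048·25·5·1172·1462·1141·1420 ≡ 439 (mod 1829)
σ^893 mod 1829 = 439, but H = 1390.

does not verify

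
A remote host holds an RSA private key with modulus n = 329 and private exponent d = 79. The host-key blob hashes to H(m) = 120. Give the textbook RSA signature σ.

302

(H(m))^79 mod 329 = 302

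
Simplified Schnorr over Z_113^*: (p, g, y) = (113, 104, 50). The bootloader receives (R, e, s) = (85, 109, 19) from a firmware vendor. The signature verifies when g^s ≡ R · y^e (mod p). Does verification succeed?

fails

g^s mod p:
Squares mod 113: 104^1≡104, 104^2≡81, 104^4≡7, 104^8≡49, 104^16≡28
19 = 16 + 2 + 1, so 104^19 ≡ 28·81·104 ≡ 41 (mod 113)
R · y^e mod p:
Squares mod 113: 50^1≡50, 50^2≡14, 50^4≡83, 50^8≡109, 50^16≡16, 50^32≡30, 50^64≡109
109 = 64 + 32 + 8 + 4 + 1, so 50^109 ≡ 109·30·109·83·50 ≡ 36 (mod 113)
85·36 = 3060 ≡ 9 (mod 113)
41 ≠ 9; the check fails.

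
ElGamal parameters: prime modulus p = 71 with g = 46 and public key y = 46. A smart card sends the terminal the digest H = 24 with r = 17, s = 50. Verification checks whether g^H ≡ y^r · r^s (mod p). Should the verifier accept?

Left side g^H mod p:
Squares mod 71: 46^1≡46, 46^2≡57, 46^4≡54, 46^8≡5, 46^16≡25
24 = 16 + 8, so 46^24 ≡ 25·5 ≡ 54 (mod 71)
Right side y^r · r^s mod p:
Squares mod 71: 46^1≡46, 46^2≡57, 46^4≡54, 46^8≡5, 46^16≡25
17 = 16 + 1, so 46^17 ≡ 25·46 ≡ 14 (mod 71)
Squares mod 71: 17^1≡17, 17^2≡5, 17^4≡25, 17^8≡57, 17^16≡54, 17^32≡5
50 = 32 + 16 + 2, so 17^50 ≡ 5·54·5 ≡ 1 (mod 71)
14·1 = 14 ≡ 14 (mod 71)
54 ≠ 14, so verification fails.

reject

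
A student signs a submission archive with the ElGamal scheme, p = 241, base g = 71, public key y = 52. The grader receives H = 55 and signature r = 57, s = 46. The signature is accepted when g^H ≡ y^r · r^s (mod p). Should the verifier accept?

reject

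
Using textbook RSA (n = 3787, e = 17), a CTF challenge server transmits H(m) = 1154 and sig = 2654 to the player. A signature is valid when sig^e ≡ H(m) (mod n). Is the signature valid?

Squares mod 3787: sig^1≡2654, sig^2≡3683, sig^4≡3242, sig^8≡1639, sig^16≡1338
17 = 16 + 1, so sig^17 ≡ 1338·2654 ≡ 2633 (mod 3787)
sig^17 mod 3787 = 2633, but H(m) = 1154.

invalid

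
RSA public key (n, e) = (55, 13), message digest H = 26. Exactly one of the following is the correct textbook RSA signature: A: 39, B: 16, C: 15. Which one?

Candidate A: 39^13 mod 55 = 29
Candidate B: 16^13 mod 55 = 26
  → matches H = 26
Candidate C: 15^13 mod 55 = 20

B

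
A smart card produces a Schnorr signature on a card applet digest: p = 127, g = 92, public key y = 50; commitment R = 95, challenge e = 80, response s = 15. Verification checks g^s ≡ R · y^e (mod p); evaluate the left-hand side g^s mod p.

92^2 = 8464 ≡ 82
92^4 ≡ 82^2 = 6724 ≡ 120
92^8 ≡ 120^2 = 14400 ≡ 49
15 = 8 + 4 + 2 + 1, so 92^15 ≡ 49·120·82·92 ≡ 33 (mod 127)

33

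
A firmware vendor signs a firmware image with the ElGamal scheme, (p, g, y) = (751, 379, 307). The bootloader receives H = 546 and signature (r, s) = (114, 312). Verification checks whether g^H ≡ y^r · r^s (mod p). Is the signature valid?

invalid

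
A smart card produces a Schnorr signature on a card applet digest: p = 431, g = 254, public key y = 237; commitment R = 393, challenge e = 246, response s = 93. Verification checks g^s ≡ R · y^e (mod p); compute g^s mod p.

39

254^2 = 64516 ≡ 297
254^4 ≡ 297^2 = 88209 ≡ 285
254^8 ≡ 285^2 = 81225 ≡ 197
254^16 ≡ 197^2 = 38809 ≡ 19
254^32 ≡ 19^2 = 361
254^64 ≡ 361^2 = 130321 ≡ 159
93 = 64 + 16 + 8 + 4 + 1, so 254^93 ≡ 159·19·197·285·254 ≡ 39 (mod 431)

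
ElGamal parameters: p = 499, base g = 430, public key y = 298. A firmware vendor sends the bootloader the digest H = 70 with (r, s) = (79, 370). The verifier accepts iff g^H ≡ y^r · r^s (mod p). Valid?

Left side g^H mod p:
430^2 = 184900 ≡ 270
430^4 ≡ 270^2 = 72900 ≡ 46
430^8 ≡ 46^2 = 2116 ≡ 120
430^16 ≡ 120^2 = 14400 ≡ 428
430^32 ≡ 428^2 = 183184 ≡ 51
430^64 ≡ 51^2 = 2601 ≡ 106
70 = 64 + 4 + 2, so 430^70 ≡ 106·46·270 ≡ 158 (mod 499)
Right side y^r · r^s mod p:
298^2 = 88804 ≡ 481
298^4 ≡ 481^2 = 231361 ≡ 324
298^8 ≡ 324^2 = 104976 ≡ 186
298^16 ≡ 186^2 = 34596 ≡ 165
298^32 ≡ 165^2 = 27225 ≡ 279
298^64 ≡ 279^2 = 77841 ≡ 496
79 = 64 + 8 + 4 + 2 + 1, so 298^79 ≡ 496·186·324·481·298 ≡ 211 (mod 499)
79^2 = 6241 ≡ 253
79^4 ≡ 253^2 = 64009 ≡ 137
79^8 ≡ 137^2 = 18769 ≡ 306
79^16 ≡ 306^2 = 93636 ≡ 323
79^32 ≡ 323^2 = 104329 ≡ 38
79^64 ≡ 38^2 = 1444 ≡ 446
79^128 ≡ 446^2 = 198916 ≡ 314
79^256 ≡ 314^2 = 98596 ≡ 293
370 = 256 + 64 + 32 + 16 + 2, so 79^370 ≡ 293·446·38·323·253 ≡ 294 (mod 499)
211·294 = 62034 ≡ 158 (mod 499)
158 ≡ 158 (mod 499), so the signature is genuine.

yes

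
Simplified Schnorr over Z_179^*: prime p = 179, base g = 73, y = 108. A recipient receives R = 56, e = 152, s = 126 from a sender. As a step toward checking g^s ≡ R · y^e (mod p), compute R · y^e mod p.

124

Squares mod 179: 108^1≡108, 108^2≡29, 108^4≡125, 108^8≡52, 108^16≡19, 108^32≡3, 108^64≡9, 108^128≡81
152 = 128 + 16 + 8, so 108^152 ≡ 81·19·52 ≡ 15 (mod 179)
R · y^e ≡ 56·15 = 840 ≡ 124 (mod 179)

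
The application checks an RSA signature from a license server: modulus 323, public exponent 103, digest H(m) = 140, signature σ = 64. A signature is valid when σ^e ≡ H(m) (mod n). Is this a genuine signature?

genuine

Squares mod 323: σ^1≡64, σ^2≡220, σ^4≡273, σ^8≡239, σ^16≡273, σ^32≡239, σ^64≡273
103 = 64 + 32 + 4 + 2 + 1, so σ^103 ≡ 273·239·273·220·64 ≡ 140 (mod 323)
140 = H(m), so the signature checks out.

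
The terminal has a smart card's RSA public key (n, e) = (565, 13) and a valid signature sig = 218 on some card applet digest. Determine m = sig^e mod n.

438

Squares mod 565: sig^1≡218, sig^2≡64, sig^4≡141, sig^8≡106
13 = 8 + 4 + 1, so sig^13 ≡ 106·141·218 ≡ 438 (mod 565)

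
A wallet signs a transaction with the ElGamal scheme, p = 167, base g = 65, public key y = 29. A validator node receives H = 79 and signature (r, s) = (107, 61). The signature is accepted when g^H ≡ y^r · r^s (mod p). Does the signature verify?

verifies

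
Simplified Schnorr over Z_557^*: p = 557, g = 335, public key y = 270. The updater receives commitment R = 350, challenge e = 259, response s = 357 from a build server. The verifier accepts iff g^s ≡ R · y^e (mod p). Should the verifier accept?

g^s mod p:
335^357 mod 557 = 363
R · y^e mod p:
270^259 mod 557 = 192
350·192 = 67200 ≡ 360 (mod 557)
363 ≠ 360; the check fails.

reject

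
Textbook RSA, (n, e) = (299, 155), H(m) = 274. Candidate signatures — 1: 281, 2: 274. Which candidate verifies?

Candidate 1: Squares mod 299: 281^1≡281, 281^2≡25, 281^4≡27, 281^8≡131, 281^16≡118, 281^32≡170, 281^64≡196, 281^128≡144; 155 = 128 + 16 + 8 + 2 + 1, so 281^155 ≡ 144·118·131·25·281 ≡ 5 (mod 299)
Candidate 2: Squares mod 299: 274^1≡274, 274^2≡27, 274^4≡131, 274^8≡118, 274^16≡170, 274^32≡196, 274^64≡144, 274^128≡105; 155 = 128 + 16 + 8 + 2 + 1, so 274^155 ≡ 105·170·118·27·274 ≡ 274 (mod 299)
  → matches H(m) = 274

2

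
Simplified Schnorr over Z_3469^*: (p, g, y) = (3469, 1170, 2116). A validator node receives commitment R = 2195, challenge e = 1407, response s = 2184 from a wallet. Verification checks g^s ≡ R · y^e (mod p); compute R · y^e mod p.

1951

2116^2 = 4477456 ≡ 2446
2116^4 ≡ 2446^2 = 5982916 ≡ 2360
2116^8 ≡ 2360^2 = 5569600 ≡ 1855
2116^16 ≡ 1855^2 = 3441025 ≡ 3246
2116^32 ≡ 3246^2 = 10536516 ≡ 1163
2116^64 ≡ 1163^2 = 1352569 ≡ 3128
2116^128 ≡ 3128^2 = 9784384 ≡ 1804
2116^256 ≡ 1804^2 = 3254416 ≡ 494
2116^512 ≡ 494^2 = 244036 ≡ 1206
2116^1024 ≡ 1206^2 = 1454436 ≡ 925
1407 = 1024 + 256 + 64 + 32 + 16 + 8 + 4 + 2 + 1, so 2116^1407 ≡ 925·494·3128·1163·3246·1855·2360·2446·2116 ≡ 121 (mod 3469)
R · y^e ≡ 2195·121 = 265595 ≡ 1951 (mod 3469)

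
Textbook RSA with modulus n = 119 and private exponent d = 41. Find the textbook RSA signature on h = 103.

52

h^41 mod 119 = 52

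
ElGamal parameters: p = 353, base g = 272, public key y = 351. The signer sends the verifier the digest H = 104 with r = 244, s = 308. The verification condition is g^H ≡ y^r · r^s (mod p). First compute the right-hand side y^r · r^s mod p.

351^2 = 123201 ≡ 4
351^4 ≡ 4^2 = 16
351^8 ≡ 16^2 = 256
351^16 ≡ 256^2 = 65536 ≡ 231
351^32 ≡ 231^2 = 53361 ≡ 58
351^64 ≡ 58^2 = 3364 ≡ 187
351^128 ≡ 187^2 = 34969 ≡ 22
244 = 128 + 64 + 32 + 16 + 4, so 351^244 ≡ 22·187·58·231·16 ≡ 168 (mod 353)
244^2 = 59536 ≡ 232
244^4 ≡ 232^2 = 53824 ≡ 168
244^8 ≡ 168^2 = 28224 ≡ 337
244^16 ≡ 337^2 = 113569 ≡ 256
244^32 ≡ 256^2 = 65536 ≡ 231
244^64 ≡ 231^2 = 53361 ≡ 58
244^128 ≡ 58^2 = 3364 ≡ 187
244^256 ≡ 187^2 = 34969 ≡ 22
308 = 256 + 32 + 16 + 4, so 244^308 ≡ 22·231·256·168 ≡ 352 (mod 353)
y^r · r^s ≡ 168·352 = 59136 ≡ 185 (mod 353)

185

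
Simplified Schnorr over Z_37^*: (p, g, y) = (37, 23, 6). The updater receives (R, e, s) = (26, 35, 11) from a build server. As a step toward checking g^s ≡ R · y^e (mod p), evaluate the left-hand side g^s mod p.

23^2 = 529 ≡ 11
23^4 ≡ 11^2 = 121 ≡ 10
23^8 ≡ 10^2 = 100 ≡ 26
11 = 8 + 2 + 1, so 23^11 ≡ 26·11·23 ≡ 29 (mod 37)

29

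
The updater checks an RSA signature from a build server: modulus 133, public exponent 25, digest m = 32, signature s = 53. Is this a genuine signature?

s^2 ≡ 53^2 = 2809 ≡ 16
s^4 ≡ 16^2 = 256 ≡ 123
s^8 ≡ 123^2 = 15129 ≡ 100
s^16 ≡ 100^2 = 10000 ≡ 25
25 = 16 + 8 + 1, so s^25 ≡ 25·100·53 ≡ 32 (mod 133)
Since 32 equals the digest 32, verification succeeds.

genuine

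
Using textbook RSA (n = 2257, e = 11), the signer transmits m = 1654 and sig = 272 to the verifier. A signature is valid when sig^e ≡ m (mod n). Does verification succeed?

fails

sig^2 ≡ 272^2 = 73984 ≡ 1760
sig^4 ≡ 1760^2 = 3097600 ≡ 996
sig^8 ≡ 996^2 = 992016 ≡ 1193
11 = 8 + 2 + 1, so sig^11 ≡ 1193·1760·272 ≡ 1680 (mod 2257)
1680 ≠ 1654, so verification fails.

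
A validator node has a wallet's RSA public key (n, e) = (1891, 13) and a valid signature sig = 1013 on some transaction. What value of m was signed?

1014

Squares mod 1891: sig^1≡1013, sig^2≡1247, sig^4≡607, sig^8≡1595
13 = 8 + 4 + 1, so sig^13 ≡ 1595·607·1013 ≡ 1014 (mod 1891)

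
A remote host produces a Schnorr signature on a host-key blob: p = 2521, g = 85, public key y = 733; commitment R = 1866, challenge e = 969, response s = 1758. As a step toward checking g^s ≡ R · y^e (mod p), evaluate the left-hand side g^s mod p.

85^2 = 7225 ≡ 2183
85^4 ≡ 2183^2 = 4765489 ≡ 799
85^8 ≡ 799^2 = 638401 ≡ 588
85^16 ≡ 588^2 = 345744 ≡ 367
85^32 ≡ 367^2 = 134689 ≡ 1076
85^64 ≡ 1076^2 = 1157776 ≡ 637
85^128 ≡ 637^2 = 405769 ≡ 2409
85^256 ≡ 2409^2 = 5803281 ≡ 2460
85^512 ≡ 2460^2 = 6051600 ≡ 1200
85^1024 ≡ 1200^2 = 1440000 ≡ 509
1758 = 1024 + 512 + 128 + 64 + 16 + 8 + 4 + 2, so 85^1758 ≡ 509·1200·2409·637·367·588·799·2183 ≡ 1167 (mod 2521)

1167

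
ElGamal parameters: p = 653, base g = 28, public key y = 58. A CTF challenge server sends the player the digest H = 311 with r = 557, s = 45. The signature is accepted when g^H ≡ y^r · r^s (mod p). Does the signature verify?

does not verify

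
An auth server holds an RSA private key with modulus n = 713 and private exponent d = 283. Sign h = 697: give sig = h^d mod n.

h^2 ≡ 697^2 = 485809 ≡ 256
h^4 ≡ 256^2 = 65536 ≡ 653
h^8 ≡ 653^2 = 426409 ≡ 35
h^16 ≡ 35^2 = 1225 ≡ 512
h^32 ≡ 512^2 = 262144 ≡ 473
h^64 ≡ 473^2 = 223729 ≡ 560
h^128 ≡ 560^2 = 313600 ≡ 593
h^256 ≡ 593^2 = 351649 ≡ 140
283 = 256 + 16 + 8 + 2 + 1, so h^283 ≡ 140·512·35·256·697 ≡ 678 (mod 713)

678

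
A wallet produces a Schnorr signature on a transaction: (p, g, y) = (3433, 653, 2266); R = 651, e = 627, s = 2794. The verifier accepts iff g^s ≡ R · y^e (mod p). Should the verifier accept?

accept

g^s mod p:
Squares mod 3433: 653^1≡653, 653^2≡717, 653^4≡2572, 653^8≡3226, 653^16≡1653, 653^32≡3174, 653^64≡1854, 653^128≡883, 653^256≡398, 653^512≡486, 653^1024≡2752, 653^2048≡306
2794 = 2048 + 512 + 128 + 64 + 32 + 8 + 2, so 653^2794 ≡ 306·486·883·1854·3174·3226·717 ≡ 2960 (mod 3433)
R · y^e mod p:
Squares mod 3433: 2266^1≡2266, 2266^2≡2421, 2266^4≡1110, 2266^8≡3086, 2266^16≡254, 2266^32≡2722, 2266^64≡870, 2266^128≡1640, 2266^256≡1561, 2266^512≡2724
627 = 512 + 64 + 32 + 16 + 2 + 1, so 2266^627 ≡ 2724·870·2722·254·2421·2266 ≡ 3427 (mod 3433)
651·3427 = 2230977 ≡ 2960 (mod 3433)
2960 ≡ 2960 (mod 3433); signature holds.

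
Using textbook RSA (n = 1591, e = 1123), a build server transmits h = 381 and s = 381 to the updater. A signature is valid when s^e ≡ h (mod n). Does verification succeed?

passes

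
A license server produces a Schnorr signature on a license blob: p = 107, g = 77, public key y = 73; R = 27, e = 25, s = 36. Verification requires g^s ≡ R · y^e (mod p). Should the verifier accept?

reject

g^s mod p:
77^2 = 5929 ≡ 44
77^4 ≡ 44^2 = 1936 ≡ 10
77^8 ≡ 10^2 = 100
77^16 ≡ 100^2 = 10000 ≡ 49
77^32 ≡ 49^2 = 2401 ≡ 47
36 = 32 + 4, so 77^36 ≡ 47·10 ≡ 42 (mod 107)
R · y^e mod p:
73^2 = 5329 ≡ 86
73^4 ≡ 86^2 = 7396 ≡ 13
73^8 ≡ 13^2 = 169 ≡ 62
73^16 ≡ 62^2 = 3844 ≡ 99
25 = 16 + 8 + 1, so 73^25 ≡ 99·62·73 ≡ 65 (mod 107)
27·65 = 1755 ≡ 43 (mod 107)
42 ≠ 43; the check fails.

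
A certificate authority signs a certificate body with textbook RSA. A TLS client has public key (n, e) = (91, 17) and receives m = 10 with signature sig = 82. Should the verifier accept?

sig^2 ≡ 82^2 = 6724 ≡ 81
sig^4 ≡ 81^2 = 6561 ≡ 9
sig^8 ≡ 9^2 = 81
sig^16 ≡ 81^2 = 6561 ≡ 9
17 = 16 + 1, so sig^17 ≡ 9·82 ≡ 10 (mod 91)
sig^17 mod 91 = 10 matches m.

accept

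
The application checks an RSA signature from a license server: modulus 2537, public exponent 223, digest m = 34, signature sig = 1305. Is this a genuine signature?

Squares mod 2537: sig^1≡1305, sig^2≡698, sig^4≡100, sig^8≡2389, sig^16≡1608, sig^32≡461, sig^64≡1950, sig^128≡2074
223 = 128 + 64 + 16 + 8 + 4 + 2 + 1, so sig^223 ≡ 2074·1950·1608·2389·100·698·1305 ≡ 2503 (mod 2537)
2503 ≠ 34, so verification fails.

forged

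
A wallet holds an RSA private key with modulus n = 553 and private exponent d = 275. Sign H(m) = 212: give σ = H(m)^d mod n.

Squares mod 553: (H(m))^1≡212, (H(m))^2≡151, (H(m))^4≡128, (H(m))^8≡347, (H(m))^16≡408, (H(m))^32≡11, (H(m))^64≡121, (H(m))^128≡263, (H(m))^256≡44
275 = 256 + 16 + 2 + 1, so (H(m))^275 ≡ 44·408·151·212 ≡ 165 (mod 553)

165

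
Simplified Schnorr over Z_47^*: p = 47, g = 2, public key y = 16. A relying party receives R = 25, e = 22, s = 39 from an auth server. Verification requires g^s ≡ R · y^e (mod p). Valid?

no

g^s mod p:
2^2 = 4
2^4 ≡ 4^2 = 16
2^8 ≡ 16^2 = 256 ≡ 21
2^16 ≡ 21^2 = 441 ≡ 18
2^32 ≡ 18^2 = 324 ≡ 42
39 = 32 + 4 + 2 + 1, so 2^39 ≡ 42·16·4·2 ≡ 18 (mod 47)
R · y^e mod p:
16^2 = 256 ≡ 21
16^4 ≡ 21^2 = 441 ≡ 18
16^8 ≡ 18^2 = 324 ≡ 42
16^16 ≡ 42^2 = 1764 ≡ 25
22 = 16 + 4 + 2, so 16^22 ≡ 25·18·21 ≡ 3 (mod 47)
25·3 = 75 ≡ 28 (mod 47)
18 ≠ 28; the check fails.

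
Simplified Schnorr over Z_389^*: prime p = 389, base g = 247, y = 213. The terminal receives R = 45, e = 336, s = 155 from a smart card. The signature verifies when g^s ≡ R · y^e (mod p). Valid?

no

g^s mod p:
247^155 mod 389 = 44
R · y^e mod p:
213^336 mod 389 = 187
45·187 = 8415 ≡ 246 (mod 389)
44 ≠ 246; the check fails.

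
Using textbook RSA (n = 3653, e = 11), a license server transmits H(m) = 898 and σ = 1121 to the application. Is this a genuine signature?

Squares mod 3653: σ^1≡1121, σ^2≡9, σ^4≡81, σ^8≡2908
11 = 8 + 2 + 1, so σ^11 ≡ 2908·9·1121 ≡ 1569 (mod 3653)
1569 ≠ 898, so verification fails.

forged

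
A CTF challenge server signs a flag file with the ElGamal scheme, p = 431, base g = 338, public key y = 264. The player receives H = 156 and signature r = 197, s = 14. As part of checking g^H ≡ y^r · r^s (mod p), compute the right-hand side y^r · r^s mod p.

264^2 = 69696 ≡ 305
264^4 ≡ 305^2 = 93025 ≡ 360
264^8 ≡ 360^2 = 129600 ≡ 300
264^16 ≡ 300^2 = 90000 ≡ 352
264^32 ≡ 352^2 = 123904 ≡ 207
264^64 ≡ 207^2 = 42849 ≡ 180
264^128 ≡ 180^2 = 32400 ≡ 75
197 = 128 + 64 + 4 + 1, so 264^197 ≡ 75·180·360·264 ≡ 410 (mod 431)
197^2 = 38809 ≡ 19
197^4 ≡ 19^2 = 361
197^8 ≡ 361^2 = 130321 ≡ 159
14 = 8 + 4 + 2, so 197^14 ≡ 159·361·19 ≡ 151 (mod 431)
y^r · r^s ≡ 410·151 = 61910 ≡ 277 (mod 431)

277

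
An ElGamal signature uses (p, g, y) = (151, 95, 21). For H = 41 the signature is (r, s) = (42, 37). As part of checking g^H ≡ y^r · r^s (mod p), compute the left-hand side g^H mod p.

10

95^2 = 9025 ≡ 116
95^4 ≡ 116^2 = 13456 ≡ 17
95^8 ≡ 17^2 = 289 ≡ 138
95^16 ≡ 138^2 = 19044 ≡ 18
95^32 ≡ 18^2 = 324 ≡ 22
41 = 32 + 8 + 1, so 95^41 ≡ 22·138·95 ≡ 10 (mod 151)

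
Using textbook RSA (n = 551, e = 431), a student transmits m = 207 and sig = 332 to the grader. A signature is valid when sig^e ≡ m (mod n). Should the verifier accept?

accept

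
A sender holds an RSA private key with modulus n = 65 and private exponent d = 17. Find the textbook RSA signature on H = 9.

29

H^2 ≡ 9^2 = 81 ≡ 16
H^4 ≡ 16^2 = 256 ≡ 61
H^8 ≡ 61^2 = 3721 ≡ 16
H^16 ≡ 16^2 = 256 ≡ 61
17 = 16 + 1, so H^17 ≡ 61·9 ≡ 29 (mod 65)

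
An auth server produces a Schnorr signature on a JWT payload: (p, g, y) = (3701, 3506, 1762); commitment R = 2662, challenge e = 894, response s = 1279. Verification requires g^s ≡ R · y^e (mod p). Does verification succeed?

g^s mod p:
Squares mod 3701: 3506^1≡3506, 3506^2≡1015, 3506^4≡1347, 3506^8≡919, 3506^16≡733, 3506^32≡644, 3506^64≡224, 3506^128≡2063, 3506^256≡3520, 3506^512≡3153, 3506^1024≡523
1279 = 1024 + 128 + 64 + 32 + 16 + 8 + 4 + 2 + 1, so 3506^1279 ≡ 523·2063·224·644·733·919·1347·1015·3506 ≡ 903 (mod 3701)
R · y^e mod p:
Squares mod 3701: 1762^1≡1762, 1762^2≡3206, 1762^4≡759, 1762^8≡2426, 1762^16≡886, 1762^32≡384, 1762^64≡3117, 1762^128≡564, 1762^256≡3511, 1762^512≡2791
894 = 512 + 256 + 64 + 32 + 16 + 8 + 4 + 2, so 1762^894 ≡ 2791·3511·3117·384·886·2426·759·3206 ≡ 49 (mod 3701)
2662·49 = 130438 ≡ 903 (mod 3701)
903 ≡ 903 (mod 3701); signature holds.

passes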